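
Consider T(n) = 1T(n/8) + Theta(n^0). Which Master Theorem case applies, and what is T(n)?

Master Theorem for T(n) = 1T(n/8) + O(n^0):

a = 1, b = 8, c = 0
log_b(a) = log_8(1) = 0.0000

Case 2: c = 0 = log_8(1) = 0.0000
T(n) = O(n^0 log n) = O(log n)

For T(n) = 1T(n/8) + O(n^0): log_8(1) = 0.0000. This is Case 2 of the Master Theorem (c = log_b(a), equal work at all levels), giving O(log n).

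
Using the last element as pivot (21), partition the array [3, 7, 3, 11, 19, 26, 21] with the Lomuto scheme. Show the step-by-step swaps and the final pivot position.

Lomuto partition with pivot = 21:

Initial array: [3, 7, 3, 11, 19, 26, 21]

arr[0]=3 <= 21: swap with position 0, array becomes [3, 7, 3, 11, 19, 26, 21]
arr[1]=7 <= 21: swap with position 1, array becomes [3, 7, 3, 11, 19, 26, 21]
arr[2]=3 <= 21: swap with position 2, array becomes [3, 7, 3, 11, 19, 26, 21]
arr[3]=11 <= 21: swap with position 3, array becomes [3, 7, 3, 11, 19, 26, 21]
arr[4]=19 <= 21: swap with position 4, array becomes [3, 7, 3, 11, 19, 26, 21]
arr[5]=26 > 21: no swap

Place pivot at position 5: [3, 7, 3, 11, 19, 21, 26]
Pivot position: 5

After partitioning with pivot 21, the array becomes [3, 7, 3, 11, 19, 21, 26]. The pivot is placed at index 5. All elements to the left of the pivot are <= 21, and all elements to the right are > 21.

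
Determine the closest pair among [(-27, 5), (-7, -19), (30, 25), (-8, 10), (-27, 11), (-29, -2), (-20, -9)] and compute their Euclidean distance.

Computing all pairwise distances among 7 points:

d((-27, 5), (-7, -19)) = 31.241
d((-27, 5), (30, 25)) = 60.407
d((-27, 5), (-8, 10)) = 19.6469
d((-27, 5), (-27, 11)) = 6.0 <-- minimum
d((-27, 5), (-29, -2)) = 7.2801
d((-27, 5), (-20, -9)) = 15.6525
d((-7, -19), (30, 25)) = 57.4891
d((-7, -19), (-8, 10)) = 29.0172
d((-7, -19), (-27, 11)) = 36.0555
d((-7, -19), (-29, -2)) = 27.8029
d((-7, -19), (-20, -9)) = 16.4012
d((30, 25), (-8, 10)) = 40.8534
d((30, 25), (-27, 11)) = 58.6941
d((30, 25), (-29, -2)) = 64.8845
d((30, 25), (-20, -9)) = 60.4649
d((-8, 10), (-27, 11)) = 19.0263
d((-8, 10), (-29, -2)) = 24.1868
d((-8, 10), (-20, -9)) = 22.4722
d((-27, 11), (-29, -2)) = 13.1529
d((-27, 11), (-20, -9)) = 21.1896
d((-29, -2), (-20, -9)) = 11.4018

Closest pair: (-27, 5) and (-27, 11) with distance 6.0

The closest pair is (-27, 5) and (-27, 11) with Euclidean distance 6.0. For 7 points, brute-force pairwise comparison is shown above. For large n, the divide-and-conquer algorithm (sort by x, recurse on halves, check the dividing strip) achieves O(n log n).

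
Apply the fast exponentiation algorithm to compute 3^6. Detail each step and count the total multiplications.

Computing 3^6 by squaring (build up from 3^1; each line after the first costs one multiplication):

3^1 = 3
3^2 = (3^1)^2 = 3^2 = 9
3^3 = 3 * 3^2 = 3 * 9 = 27
3^6 = (3^3)^2 = 27^2 = 729

Result: 729
Multiplications needed: 3 (3 lines after 3^1)

3^6 = 729. Using exponentiation by squaring, this requires 3 multiplications. The key idea: if the exponent is even, square the half-power; if odd, multiply by the base once.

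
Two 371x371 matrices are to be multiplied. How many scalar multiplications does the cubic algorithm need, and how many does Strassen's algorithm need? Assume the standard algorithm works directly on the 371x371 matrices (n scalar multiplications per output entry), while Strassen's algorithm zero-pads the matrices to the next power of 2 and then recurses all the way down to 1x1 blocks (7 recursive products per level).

Matrix multiplication for 371x371 matrices:

Strassen's algorithm requires power-of-2 dimensions. Pad 371x371 to 512x512 (next power of 2).

Standard algorithm: 371^3 = 51064811 multiplications
Strassen's algorithm: 7^(log2(512)) = 7^9 = 40353607 multiplications
Savings: 51064811 - 40353607 = 10711204 multiplications

Standard: 51064811 multiplications (371^3). Strassen: 40353607 multiplications (7^9, after padding to 512x512). Strassen reduces 8 recursive multiplications to 7 at each level.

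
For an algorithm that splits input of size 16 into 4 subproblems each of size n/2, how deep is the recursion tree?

For divide and conquer with division factor 2:

Problem sizes at each level:
Level 0: 16
Level 1: 8
Level 2: 4
Level 3: 2
Level 4: 1

The root is level 0 and the size-1 base case is level 4 (the tree spans levels 0 through 4, i.e. 5 levels counting the root), so the depth is the number of divisions: log_2(16) = 4

The recursion tree depth is log_2(16) = 4. At each level, the problem size is divided by 2, so it takes 4 divisions to reduce to a base case of size 1. The algorithm makes 4 recursive calls at each level.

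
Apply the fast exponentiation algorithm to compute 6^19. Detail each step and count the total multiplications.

Computing 6^19 by squaring (build up from 6^1; each line after the first costs one multiplication):

6^1 = 6
6^2 = (6^1)^2 = 6^2 = 36
6^4 = (6^2)^2 = 36^2 = 1296
6^8 = (6^4)^2 = 1296^2 = 1679616
6^9 = 6 * 6^8 = 6 * 1679616 = 10077696
6^18 = (6^9)^2 = 10077696^2 = 101559956668416
6^19 = 6 * 6^18 = 6 * 101559956668416 = 609359740010496

Result: 609359740010496
Multiplications needed: 6 (6 lines after 6^1)

6^19 = 609359740010496. Using exponentiation by squaring, this requires 6 multiplications. The key idea: if the exponent is even, square the half-power; if odd, multiply by the base once.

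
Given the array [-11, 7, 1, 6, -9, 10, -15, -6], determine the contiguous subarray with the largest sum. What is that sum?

Using Kadane's algorithm on [-11, 7, 1, 6, -9, 10, -15, -6]:

Scanning through the array:
Position 1 (value 7): max_ending_here = 7, max_so_far = 7
Position 2 (value 1): max_ending_here = 8, max_so_far = 8
Position 3 (value 6): max_ending_here = 14, max_so_far = 14
Position 4 (value -9): max_ending_here = 5, max_so_far = 14
Position 5 (value 10): max_ending_here = 15, max_so_far = 15
Position 6 (value -15): max_ending_here = 0, max_so_far = 15
Position 7 (value -6): max_ending_here = -6, max_so_far = 15

Maximum subarray: [7, 1, 6, -9, 10]
Maximum sum: 15

The maximum subarray is [7, 1, 6, -9, 10] with sum 15. This subarray runs from index 1 to index 5.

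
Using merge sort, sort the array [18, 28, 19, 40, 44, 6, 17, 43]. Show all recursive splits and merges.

Merge sort trace:

Split: [18, 28, 19, 40, 44, 6, 17, 43] -> [18, 28, 19, 40] and [44, 6, 17, 43]
  Split: [18, 28, 19, 40] -> [18, 28] and [19, 40]
    Split: [18, 28] -> [18] and [28]
    Merge: [18] + [28] -> [18, 28]
    Split: [19, 40] -> [19] and [40]
    Merge: [19] + [40] -> [19, 40]
  Merge: [18, 28] + [19, 40] -> [18, 19, 28, 40]
  Split: [44, 6, 17, 43] -> [44, 6] and [17, 43]
    Split: [44, 6] -> [44] and [6]
    Merge: [44] + [6] -> [6, 44]
    Split: [17, 43] -> [17] and [43]
    Merge: [17] + [43] -> [17, 43]
  Merge: [6, 44] + [17, 43] -> [6, 17, 43, 44]
Merge: [18, 19, 28, 40] + [6, 17, 43, 44] -> [6, 17, 18, 19, 28, 40, 43, 44]

Final sorted array: [6, 17, 18, 19, 28, 40, 43, 44]

The merge sort proceeds by recursively splitting the array and merging sorted halves.
After all merges, the sorted array is [6, 17, 18, 19, 28, 40, 43, 44].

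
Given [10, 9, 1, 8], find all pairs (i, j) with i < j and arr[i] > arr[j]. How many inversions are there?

Finding inversions in [10, 9, 1, 8]:

(0, 1): arr[0]=10 > arr[1]=9
(0, 2): arr[0]=10 > arr[2]=1
(0, 3): arr[0]=10 > arr[3]=8
(1, 2): arr[1]=9 > arr[2]=1
(1, 3): arr[1]=9 > arr[3]=8

Total inversions: 5

The array has 5 inversion(s): (0,1), (0,2), (0,3), (1,2), (1,3). Each pair (i,j) satisfies i < j and arr[i] > arr[j].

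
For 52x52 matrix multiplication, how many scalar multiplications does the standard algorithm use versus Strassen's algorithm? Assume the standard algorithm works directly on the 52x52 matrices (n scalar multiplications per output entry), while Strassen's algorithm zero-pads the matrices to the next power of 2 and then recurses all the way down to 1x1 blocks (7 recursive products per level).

Matrix multiplication for 52x52 matrices:

Strassen's algorithm requires power-of-2 dimensions. Pad 52x52 to 64x64 (next power of 2).

Standard algorithm: 52^3 = 140608 multiplications
Strassen's algorithm: 7^(log2(64)) = 7^6 = 117649 multiplications
Savings: 140608 - 117649 = 22959 multiplications

Standard: 140608 multiplications (52^3). Strassen: 117649 multiplications (7^6, after padding to 64x64). Strassen reduces 8 recursive multiplications to 7 at each level.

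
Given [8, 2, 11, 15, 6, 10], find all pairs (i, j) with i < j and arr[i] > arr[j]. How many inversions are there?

Finding inversions in [8, 2, 11, 15, 6, 10]:

(0, 1): arr[0]=8 > arr[1]=2
(0, 4): arr[0]=8 > arr[4]=6
(2, 4): arr[2]=11 > arr[4]=6
(2, 5): arr[2]=11 > arr[5]=10
(3, 4): arr[3]=15 > arr[4]=6
(3, 5): arr[3]=15 > arr[5]=10

Total inversions: 6

The array has 6 inversion(s): (0,1), (0,4), (2,4), (2,5), (3,4), (3,5). Each pair (i,j) satisfies i < j and arr[i] > arr[j].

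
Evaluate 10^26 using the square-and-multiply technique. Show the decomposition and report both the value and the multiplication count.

Computing 10^26 by squaring (build up from 10^1; each line after the first costs one multiplication):

10^1 = 10
10^2 = (10^1)^2 = 10^2 = 100
10^3 = 10 * 10^2 = 10 * 100 = 1000
10^6 = (10^3)^2 = 1000^2 = 1000000
10^12 = (10^6)^2 = 1000000^2 = 1000000000000
10^13 = 10 * 10^12 = 10 * 1000000000000 = 10000000000000
10^26 = (10^13)^2 = 10000000000000^2 = 100000000000000000000000000

Result: 100000000000000000000000000
Multiplications needed: 6 (6 lines after 10^1)

10^26 = 100000000000000000000000000. Using exponentiation by squaring, this requires 6 multiplications. The key idea: if the exponent is even, square the half-power; if odd, multiply by the base once.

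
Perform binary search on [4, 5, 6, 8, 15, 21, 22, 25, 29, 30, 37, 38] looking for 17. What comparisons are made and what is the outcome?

Binary search for 17 in [4, 5, 6, 8, 15, 21, 22, 25, 29, 30, 37, 38]:

lo=0, hi=11, mid=5, arr[mid]=21 -> 21 > 17, search left half
lo=0, hi=4, mid=2, arr[mid]=6 -> 6 < 17, search right half
lo=3, hi=4, mid=3, arr[mid]=8 -> 8 < 17, search right half
lo=4, hi=4, mid=4, arr[mid]=15 -> 15 < 17, search right half
lo=5 > hi=4, target 17 not found

Binary search determines that 17 is not in the array after 4 comparisons. The search space was exhausted without finding the target.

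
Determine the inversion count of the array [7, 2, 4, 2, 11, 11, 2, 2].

Finding inversions in [7, 2, 4, 2, 11, 11, 2, 2]:

(0, 1): arr[0]=7 > arr[1]=2
(0, 2): arr[0]=7 > arr[2]=4
(0, 3): arr[0]=7 > arr[3]=2
(0, 6): arr[0]=7 > arr[6]=2
(0, 7): arr[0]=7 > arr[7]=2
(2, 3): arr[2]=4 > arr[3]=2
(2, 6): arr[2]=4 > arr[6]=2
(2, 7): arr[2]=4 > arr[7]=2
(4, 6): arr[4]=11 > arr[6]=2
(4, 7): arr[4]=11 > arr[7]=2
(5, 6): arr[5]=11 > arr[6]=2
(5, 7): arr[5]=11 > arr[7]=2

Total inversions: 12

The array has 12 inversion(s): (0,1), (0,2), (0,3), (0,6), (0,7), (2,3), (2,6), (2,7), (4,6), (4,7), (5,6), (5,7). Each pair (i,j) satisfies i < j and arr[i] > arr[j].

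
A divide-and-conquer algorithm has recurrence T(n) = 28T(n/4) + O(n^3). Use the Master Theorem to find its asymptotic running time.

Master Theorem for T(n) = 28T(n/4) + O(n^3):

a = 28, b = 4, c = 3
log_b(a) = log_4(28) = 2.4037

Case 3: c = 3 > log_4(28) = 2.4037
T(n) = O(n^3) = O(n^3)

For T(n) = 28T(n/4) + O(n^3): log_4(28) = 2.4037. This is Case 3 of the Master Theorem (c > log_b(a), work dominated by root), giving O(n^3).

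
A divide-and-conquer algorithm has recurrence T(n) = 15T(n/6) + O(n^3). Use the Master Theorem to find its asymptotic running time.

Master Theorem for T(n) = 15T(n/6) + O(n^3):

a = 15, b = 6, c = 3
log_b(a) = log_6(15) = 1.5114

Case 3: c = 3 > log_6(15) = 1.5114
T(n) = O(n^3) = O(n^3)

For T(n) = 15T(n/6) + O(n^3): log_6(15) = 1.5114. This is Case 3 of the Master Theorem (c > log_b(a), work dominated by root), giving O(n^3).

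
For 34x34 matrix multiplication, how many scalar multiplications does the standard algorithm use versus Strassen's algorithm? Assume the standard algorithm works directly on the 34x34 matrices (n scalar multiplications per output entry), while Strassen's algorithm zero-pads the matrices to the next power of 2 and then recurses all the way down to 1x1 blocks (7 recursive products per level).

Matrix multiplication for 34x34 matrices:

Strassen's algorithm requires power-of-2 dimensions. Pad 34x34 to 64x64 (next power of 2).

Standard algorithm: 34^3 = 39304 multiplications
Strassen's algorithm: 7^(log2(64)) = 7^6 = 117649 multiplications
Difference: 39304 - 117649 = -78345 (Strassen uses MORE here due to padding overhead — for small or just-over-power-of-2 n, padding can outweigh the per-level savings)

Standard: 39304 multiplications (34^3). Strassen: 117649 multiplications (7^6, after padding to 64x64). Strassen reduces 8 recursive multiplications to 7 at each level.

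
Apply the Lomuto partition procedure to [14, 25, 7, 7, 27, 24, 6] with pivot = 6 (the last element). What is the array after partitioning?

Lomuto partition with pivot = 6:

Initial array: [14, 25, 7, 7, 27, 24, 6]

arr[0]=14 > 6: no swap
arr[1]=25 > 6: no swap
arr[2]=7 > 6: no swap
arr[3]=7 > 6: no swap
arr[4]=27 > 6: no swap
arr[5]=24 > 6: no swap

Place pivot at position 0: [6, 25, 7, 7, 27, 24, 14]
Pivot position: 0

After partitioning with pivot 6, the array becomes [6, 25, 7, 7, 27, 24, 14]. The pivot is placed at index 0. All elements to the left of the pivot are <= 6, and all elements to the right are > 6.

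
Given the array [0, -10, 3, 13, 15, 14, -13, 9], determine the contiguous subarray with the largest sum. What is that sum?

Using Kadane's algorithm on [0, -10, 3, 13, 15, 14, -13, 9]:

Scanning through the array:
Position 1 (value -10): max_ending_here = -10, max_so_far = 0
Position 2 (value 3): max_ending_here = 3, max_so_far = 3
Position 3 (value 13): max_ending_here = 16, max_so_far = 16
Position 4 (value 15): max_ending_here = 31, max_so_far = 31
Position 5 (value 14): max_ending_here = 45, max_so_far = 45
Position 6 (value -13): max_ending_here = 32, max_so_far = 45
Position 7 (value 9): max_ending_here = 41, max_so_far = 45

Maximum subarray: [3, 13, 15, 14]
Maximum sum: 45

The maximum subarray is [3, 13, 15, 14] with sum 45. This subarray runs from index 2 to index 5.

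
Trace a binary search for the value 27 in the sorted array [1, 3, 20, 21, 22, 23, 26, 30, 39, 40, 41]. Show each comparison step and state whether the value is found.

Binary search for 27 in [1, 3, 20, 21, 22, 23, 26, 30, 39, 40, 41]:

lo=0, hi=10, mid=5, arr[mid]=23 -> 23 < 27, search right half
lo=6, hi=10, mid=8, arr[mid]=39 -> 39 > 27, search left half
lo=6, hi=7, mid=6, arr[mid]=26 -> 26 < 27, search right half
lo=7, hi=7, mid=7, arr[mid]=30 -> 30 > 27, search left half
lo=7 > hi=6, target 27 not found

Binary search determines that 27 is not in the array after 4 comparisons. The search space was exhausted without finding the target.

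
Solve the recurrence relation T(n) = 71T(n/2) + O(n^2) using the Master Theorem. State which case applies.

Master Theorem for T(n) = 71T(n/2) + O(n^2):

a = 71, b = 2, c = 2
log_b(a) = log_2(71) = 6.1497

Case 1: c = 2 < log_2(71) = 6.1497
T(n) = O(n^(log_2 71))

For T(n) = 71T(n/2) + O(n^2): log_2(71) = 6.1497. This is Case 1 of the Master Theorem (c < log_b(a), work dominated by leaves), giving O(n^(log_2 71)).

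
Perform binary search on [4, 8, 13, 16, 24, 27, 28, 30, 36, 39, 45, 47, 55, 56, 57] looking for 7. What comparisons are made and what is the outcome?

Binary search for 7 in [4, 8, 13, 16, 24, 27, 28, 30, 36, 39, 45, 47, 55, 56, 57]:

lo=0, hi=14, mid=7, arr[mid]=30 -> 30 > 7, search left half
lo=0, hi=6, mid=3, arr[mid]=16 -> 16 > 7, search left half
lo=0, hi=2, mid=1, arr[mid]=8 -> 8 > 7, search left half
lo=0, hi=0, mid=0, arr[mid]=4 -> 4 < 7, search right half
lo=1 > hi=0, target 7 not found

Binary search determines that 7 is not in the array after 4 comparisons. The search space was exhausted without finding the target.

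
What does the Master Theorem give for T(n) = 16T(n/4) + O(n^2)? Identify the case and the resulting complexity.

Master Theorem for T(n) = 16T(n/4) + O(n^2):

a = 16, b = 4, c = 2
log_b(a) = log_4(16) = 2.0000

Case 2: c = 2 = log_4(16) = 2.0000
T(n) = O(n^2 log n) = O(n^2 log n)

For T(n) = 16T(n/4) + O(n^2): log_4(16) = 2.0000. This is Case 2 of the Master Theorem (c = log_b(a), equal work at all levels), giving O(n^2 log n).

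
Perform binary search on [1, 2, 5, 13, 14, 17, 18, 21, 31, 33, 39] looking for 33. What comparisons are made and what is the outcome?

Binary search for 33 in [1, 2, 5, 13, 14, 17, 18, 21, 31, 33, 39]:

lo=0, hi=10, mid=5, arr[mid]=17 -> 17 < 33, search right half
lo=6, hi=10, mid=8, arr[mid]=31 -> 31 < 33, search right half
lo=9, hi=10, mid=9, arr[mid]=33 -> Found target at index 9!

Binary search finds 33 at index 9 after 3 comparisons. The search repeatedly halves the search space by comparing with the middle element.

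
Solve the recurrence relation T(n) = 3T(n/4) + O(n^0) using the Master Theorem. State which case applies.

Master Theorem for T(n) = 3T(n/4) + O(n^0):

a = 3, b = 4, c = 0
log_b(a) = log_4(3) = 0.7925

Case 1: c = 0 < log_4(3) = 0.7925
T(n) = O(n^(log_4 3))

For T(n) = 3T(n/4) + O(n^0): log_4(3) = 0.7925. This is Case 1 of the Master Theorem (c < log_b(a), work dominated by leaves), giving O(n^(log_4 3)).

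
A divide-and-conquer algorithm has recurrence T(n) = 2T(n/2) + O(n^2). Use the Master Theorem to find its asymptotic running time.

Master Theorem for T(n) = 2T(n/2) + O(n^2):

a = 2, b = 2, c = 2
log_b(a) = log_2(2) = 1.0000

Case 3: c = 2 > log_2(2) = 1.0000
T(n) = O(n^2) = O(n^2)

For T(n) = 2T(n/2) + O(n^2): log_2(2) = 1.0000. This is Case 3 of the Master Theorem (c > log_b(a), work dominated by root), giving O(n^2).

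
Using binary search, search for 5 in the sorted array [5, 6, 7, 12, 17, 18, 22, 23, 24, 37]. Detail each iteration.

Binary search for 5 in [5, 6, 7, 12, 17, 18, 22, 23, 24, 37]:

lo=0, hi=9, mid=4, arr[mid]=17 -> 17 > 5, search left half
lo=0, hi=3, mid=1, arr[mid]=6 -> 6 > 5, search left half
lo=0, hi=0, mid=0, arr[mid]=5 -> Found target at index 0!

Binary search finds 5 at index 0 after 3 comparisons. The search repeatedly halves the search space by comparing with the middle element.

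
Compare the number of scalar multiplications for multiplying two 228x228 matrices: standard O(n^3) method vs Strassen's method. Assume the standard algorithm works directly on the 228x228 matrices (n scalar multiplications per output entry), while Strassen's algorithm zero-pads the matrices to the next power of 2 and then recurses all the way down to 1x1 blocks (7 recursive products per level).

Matrix multiplication for 228x228 matrices:

Strassen's algorithm requires power-of-2 dimensions. Pad 228x228 to 256x256 (next power of 2).

Standard algorithm: 228^3 = 11852352 multiplications
Strassen's algorithm: 7^(log2(256)) = 7^8 = 5764801 multiplications
Savings: 11852352 - 5764801 = 6087551 multiplications

Standard: 11852352 multiplications (228^3). Strassen: 5764801 multiplications (7^8, after padding to 256x256). Strassen reduces 8 recursive multiplications to 7 at each level.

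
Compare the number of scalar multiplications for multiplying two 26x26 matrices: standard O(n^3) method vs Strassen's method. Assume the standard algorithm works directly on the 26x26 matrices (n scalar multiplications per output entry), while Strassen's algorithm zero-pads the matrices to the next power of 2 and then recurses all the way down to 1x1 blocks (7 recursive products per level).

Matrix multiplication for 26x26 matrices:

Strassen's algorithm requires power-of-2 dimensions. Pad 26x26 to 32x32 (next power of 2).

Standard algorithm: 26^3 = 17576 multiplications
Strassen's algorithm: 7^(log2(32)) = 7^5 = 16807 multiplications
Savings: 17576 - 16807 = 769 multiplications

Standard: 17576 multiplications (26^3). Strassen: 16807 multiplications (7^5, after padding to 32x32). Strassen reduces 8 recursive multiplications to 7 at each level.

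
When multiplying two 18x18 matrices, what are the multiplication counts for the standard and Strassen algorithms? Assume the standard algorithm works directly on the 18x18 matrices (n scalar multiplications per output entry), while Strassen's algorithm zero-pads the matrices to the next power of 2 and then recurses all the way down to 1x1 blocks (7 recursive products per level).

Matrix multiplication for 18x18 matrices:

Strassen's algorithm requires power-of-2 dimensions. Pad 18x18 to 32x32 (next power of 2).

Standard algorithm: 18^3 = 5832 multiplications
Strassen's algorithm: 7^(log2(32)) = 7^5 = 16807 multiplications
Difference: 5832 - 16807 = -10975 (Strassen uses MORE here due to padding overhead — for small or just-over-power-of-2 n, padding can outweigh the per-level savings)

Standard: 5832 multiplications (18^3). Strassen: 16807 multiplications (7^5, after padding to 32x32). Strassen reduces 8 recursive multiplications to 7 at each level.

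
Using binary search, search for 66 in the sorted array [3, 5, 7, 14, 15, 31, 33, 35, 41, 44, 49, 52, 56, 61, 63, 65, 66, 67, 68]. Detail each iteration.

Binary search for 66 in [3, 5, 7, 14, 15, 31, 33, 35, 41, 44, 49, 52, 56, 61, 63, 65, 66, 67, 68]:

lo=0, hi=18, mid=9, arr[mid]=44 -> 44 < 66, search right half
lo=10, hi=18, mid=14, arr[mid]=63 -> 63 < 66, search right half
lo=15, hi=18, mid=16, arr[mid]=66 -> Found target at index 16!

Binary search finds 66 at index 16 after 3 comparisons. The search repeatedly halves the search space by comparing with the middle element.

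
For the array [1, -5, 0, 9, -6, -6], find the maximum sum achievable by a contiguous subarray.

Using Kadane's algorithm on [1, -5, 0, 9, -6, -6]:

Scanning through the array:
Position 1 (value -5): max_ending_here = -4, max_so_far = 1
Position 2 (value 0): max_ending_here = 0, max_so_far = 1
Position 3 (value 9): max_ending_here = 9, max_so_far = 9
Position 4 (value -6): max_ending_here = 3, max_so_far = 9
Position 5 (value -6): max_ending_here = -3, max_so_far = 9

Maximum subarray: [0, 9]
Maximum sum: 9

The maximum subarray is [0, 9] with sum 9. This subarray runs from index 2 to index 3.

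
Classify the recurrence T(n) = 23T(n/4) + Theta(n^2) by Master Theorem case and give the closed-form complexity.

Master Theorem for T(n) = 23T(n/4) + O(n^2):

a = 23, b = 4, c = 2
log_b(a) = log_4(23) = 2.2618

Case 1: c = 2 < log_4(23) = 2.2618
T(n) = O(n^(log_4 23))

For T(n) = 23T(n/4) + O(n^2): log_4(23) = 2.2618. This is Case 1 of the Master Theorem (c < log_b(a), work dominated by leaves), giving O(n^(log_4 23)).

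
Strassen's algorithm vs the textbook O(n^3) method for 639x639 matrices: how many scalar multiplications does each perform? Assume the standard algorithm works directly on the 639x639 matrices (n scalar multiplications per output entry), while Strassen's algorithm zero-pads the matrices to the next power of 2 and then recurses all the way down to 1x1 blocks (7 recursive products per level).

Matrix multiplication for 639x639 matrices:

Strassen's algorithm requires power-of-2 dimensions. Pad 639x639 to 1024x1024 (next power of 2).

Standard algorithm: 639^3 = 260917119 multiplications
Strassen's algorithm: 7^(log2(1024)) = 7^10 = 282475249 multiplications
Difference: 260917119 - 282475249 = -21558130 (Strassen uses MORE here due to padding overhead — for small or just-over-power-of-2 n, padding can outweigh the per-level savings)

Standard: 260917119 multiplications (639^3). Strassen: 282475249 multiplications (7^10, after padding to 1024x1024). Strassen reduces 8 recursive multiplications to 7 at each level.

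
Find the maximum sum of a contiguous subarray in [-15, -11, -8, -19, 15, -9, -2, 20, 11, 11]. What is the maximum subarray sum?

Using Kadane's algorithm on [-15, -11, -8, -19, 15, -9, -2, 20, 11, 11]:

Scanning through the array:
Position 1 (value -11): max_ending_here = -11, max_so_far = -11
Position 2 (value -8): max_ending_here = -8, max_so_far = -8
Position 3 (value -19): max_ending_here = -19, max_so_far = -8
Position 4 (value 15): max_ending_here = 15, max_so_far = 15
Position 5 (value -9): max_ending_here = 6, max_so_far = 15
Position 6 (value -2): max_ending_here = 4, max_so_far = 15
Position 7 (value 20): max_ending_here = 24, max_so_far = 24
Position 8 (value 11): max_ending_here = 35, max_so_far = 35
Position 9 (value 11): max_ending_here = 46, max_so_far = 46

Maximum subarray: [15, -9, -2, 20, 11, 11]
Maximum sum: 46

The maximum subarray is [15, -9, -2, 20, 11, 11] with sum 46. This subarray runs from index 4 to index 9.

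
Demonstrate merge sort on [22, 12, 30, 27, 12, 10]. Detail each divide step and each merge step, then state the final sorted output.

Merge sort trace:

Split: [22, 12, 30, 27, 12, 10] -> [22, 12, 30] and [27, 12, 10]
  Split: [22, 12, 30] -> [22] and [12, 30]
    Split: [12, 30] -> [12] and [30]
    Merge: [12] + [30] -> [12, 30]
  Merge: [22] + [12, 30] -> [12, 22, 30]
  Split: [27, 12, 10] -> [27] and [12, 10]
    Split: [12, 10] -> [12] and [10]
    Merge: [12] + [10] -> [10, 12]
  Merge: [27] + [10, 12] -> [10, 12, 27]
Merge: [12, 22, 30] + [10, 12, 27] -> [10, 12, 12, 22, 27, 30]

Final sorted array: [10, 12, 12, 22, 27, 30]

The merge sort proceeds by recursively splitting the array and merging sorted halves.
After all merges, the sorted array is [10, 12, 12, 22, 27, 30].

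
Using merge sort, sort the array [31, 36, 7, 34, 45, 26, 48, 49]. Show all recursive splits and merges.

Merge sort trace:

Split: [31, 36, 7, 34, 45, 26, 48, 49] -> [31, 36, 7, 34] and [45, 26, 48, 49]
  Split: [31, 36, 7, 34] -> [31, 36] and [7, 34]
    Split: [31, 36] -> [31] and [36]
    Merge: [31] + [36] -> [31, 36]
    Split: [7, 34] -> [7] and [34]
    Merge: [7] + [34] -> [7, 34]
  Merge: [31, 36] + [7, 34] -> [7, 31, 34, 36]
  Split: [45, 26, 48, 49] -> [45, 26] and [48, 49]
    Split: [45, 26] -> [45] and [26]
    Merge: [45] + [26] -> [26, 45]
    Split: [48, 49] -> [48] and [49]
    Merge: [48] + [49] -> [48, 49]
  Merge: [26, 45] + [48, 49] -> [26, 45, 48, 49]
Merge: [7, 31, 34, 36] + [26, 45, 48, 49] -> [7, 26, 31, 34, 36, 45, 48, 49]

Final sorted array: [7, 26, 31, 34, 36, 45, 48, 49]

The merge sort proceeds by recursively splitting the array and merging sorted halves.
After all merges, the sorted array is [7, 26, 31, 34, 36, 45, 48, 49].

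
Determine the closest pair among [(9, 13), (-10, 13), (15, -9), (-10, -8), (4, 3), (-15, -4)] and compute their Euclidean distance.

Computing all pairwise distances among 6 points:

d((9, 13), (-10, 13)) = 19.0
d((9, 13), (15, -9)) = 22.8035
d((9, 13), (-10, -8)) = 28.3196
d((9, 13), (4, 3)) = 11.1803
d((9, 13), (-15, -4)) = 29.4109
d((-10, 13), (15, -9)) = 33.3017
d((-10, 13), (-10, -8)) = 21.0
d((-10, 13), (4, 3)) = 17.2047
d((-10, 13), (-15, -4)) = 17.72
d((15, -9), (-10, -8)) = 25.02
d((15, -9), (4, 3)) = 16.2788
d((15, -9), (-15, -4)) = 30.4138
d((-10, -8), (4, 3)) = 17.8045
d((-10, -8), (-15, -4)) = 6.4031 <-- minimum
d((4, 3), (-15, -4)) = 20.2485

Closest pair: (-10, -8) and (-15, -4) with distance 6.4031

The closest pair is (-10, -8) and (-15, -4) with Euclidean distance 6.4031. For 6 points, brute-force pairwise comparison is shown above. For large n, the divide-and-conquer algorithm (sort by x, recurse on halves, check the dividing strip) achieves O(n log n).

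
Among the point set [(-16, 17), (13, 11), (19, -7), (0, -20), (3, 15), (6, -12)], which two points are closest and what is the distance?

Computing all pairwise distances among 6 points:

d((-16, 17), (13, 11)) = 29.6142
d((-16, 17), (19, -7)) = 42.4382
d((-16, 17), (0, -20)) = 40.3113
d((-16, 17), (3, 15)) = 19.105
d((-16, 17), (6, -12)) = 36.4005
d((13, 11), (19, -7)) = 18.9737
d((13, 11), (0, -20)) = 33.6155
d((13, 11), (3, 15)) = 10.7703
d((13, 11), (6, -12)) = 24.0416
d((19, -7), (0, -20)) = 23.0217
d((19, -7), (3, 15)) = 27.2029
d((19, -7), (6, -12)) = 13.9284
d((0, -20), (3, 15)) = 35.1283
d((0, -20), (6, -12)) = 10.0 <-- minimum
d((3, 15), (6, -12)) = 27.1662

Closest pair: (0, -20) and (6, -12) with distance 10.0

The closest pair is (0, -20) and (6, -12) with Euclidean distance 10.0. For 6 points, brute-force pairwise comparison is shown above. For large n, the divide-and-conquer algorithm (sort by x, recurse on halves, check the dividing strip) achieves O(n log n).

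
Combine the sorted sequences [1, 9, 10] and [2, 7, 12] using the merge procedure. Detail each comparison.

Merging process:

Compare 1 vs 2: take 1 from left. Merged: [1]
Compare 9 vs 2: take 2 from right. Merged: [1, 2]
Compare 9 vs 7: take 7 from right. Merged: [1, 2, 7]
Compare 9 vs 12: take 9 from left. Merged: [1, 2, 7, 9]
Compare 10 vs 12: take 10 from left. Merged: [1, 2, 7, 9, 10]
Append remaining from right: [12]. Merged: [1, 2, 7, 9, 10, 12]

Final merged array: [1, 2, 7, 9, 10, 12]
Total comparisons: 5

The merged array is [1, 2, 7, 9, 10, 12], requiring 5 comparisons. The merge step runs in O(n) time where n is the total number of elements.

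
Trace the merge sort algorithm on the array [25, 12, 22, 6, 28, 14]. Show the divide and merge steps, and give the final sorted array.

Merge sort trace:

Split: [25, 12, 22, 6, 28, 14] -> [25, 12, 22] and [6, 28, 14]
  Split: [25, 12, 22] -> [25] and [12, 22]
    Split: [12, 22] -> [12] and [22]
    Merge: [12] + [22] -> [12, 22]
  Merge: [25] + [12, 22] -> [12, 22, 25]
  Split: [6, 28, 14] -> [6] and [28, 14]
    Split: [28, 14] -> [28] and [14]
    Merge: [28] + [14] -> [14, 28]
  Merge: [6] + [14, 28] -> [6, 14, 28]
Merge: [12, 22, 25] + [6, 14, 28] -> [6, 12, 14, 22, 25, 28]

Final sorted array: [6, 12, 14, 22, 25, 28]

The merge sort proceeds by recursively splitting the array and merging sorted halves.
After all merges, the sorted array is [6, 12, 14, 22, 25, 28].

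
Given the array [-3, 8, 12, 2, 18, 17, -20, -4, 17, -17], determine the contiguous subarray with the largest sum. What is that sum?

Using Kadane's algorithm on [-3, 8, 12, 2, 18, 17, -20, -4, 17, -17]:

Scanning through the array:
Position 1 (value 8): max_ending_here = 8, max_so_far = 8
Position 2 (value 12): max_ending_here = 20, max_so_far = 20
Position 3 (value 2): max_ending_here = 22, max_so_far = 22
Position 4 (value 18): max_ending_here = 40, max_so_far = 40
Position 5 (value 17): max_ending_here = 57, max_so_far = 57
Position 6 (value -20): max_ending_here = 37, max_so_far = 57
Position 7 (value -4): max_ending_here = 33, max_so_far = 57
Position 8 (value 17): max_ending_here = 50, max_so_far = 57
Position 9 (value -17): max_ending_here = 33, max_so_far = 57

Maximum subarray: [8, 12, 2, 18, 17]
Maximum sum: 57

The maximum subarray is [8, 12, 2, 18, 17] with sum 57. This subarray runs from index 1 to index 5.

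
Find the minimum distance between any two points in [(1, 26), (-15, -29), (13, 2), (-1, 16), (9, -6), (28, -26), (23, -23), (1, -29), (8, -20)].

Computing all pairwise distances among 9 points:

d((1, 26), (-15, -29)) = 57.28
d((1, 26), (13, 2)) = 26.8328
d((1, 26), (-1, 16)) = 10.198
d((1, 26), (9, -6)) = 32.9848
d((1, 26), (28, -26)) = 58.5918
d((1, 26), (23, -23)) = 53.7122
d((1, 26), (1, -29)) = 55.0
d((1, 26), (8, -20)) = 46.5296
d((-15, -29), (13, 2)) = 41.7732
d((-15, -29), (-1, 16)) = 47.1275
d((-15, -29), (9, -6)) = 33.2415
d((-15, -29), (28, -26)) = 43.1045
d((-15, -29), (23, -23)) = 38.4708
d((-15, -29), (1, -29)) = 16.0
d((-15, -29), (8, -20)) = 24.6982
d((13, 2), (-1, 16)) = 19.799
d((13, 2), (9, -6)) = 8.9443
d((13, 2), (28, -26)) = 31.7648
d((13, 2), (23, -23)) = 26.9258
d((13, 2), (1, -29)) = 33.2415
d((13, 2), (8, -20)) = 22.561
d((-1, 16), (9, -6)) = 24.1661
d((-1, 16), (28, -26)) = 51.0392
d((-1, 16), (23, -23)) = 45.793
d((-1, 16), (1, -29)) = 45.0444
d((-1, 16), (8, -20)) = 37.108
d((9, -6), (28, -26)) = 27.5862
d((9, -6), (23, -23)) = 22.0227
d((9, -6), (1, -29)) = 24.3516
d((9, -6), (8, -20)) = 14.0357
d((28, -26), (23, -23)) = 5.831 <-- minimum
d((28, -26), (1, -29)) = 27.1662
d((28, -26), (8, -20)) = 20.8806
d((23, -23), (1, -29)) = 22.8035
d((23, -23), (8, -20)) = 15.2971
d((1, -29), (8, -20)) = 11.4018

Closest pair: (28, -26) and (23, -23) with distance 5.831

The closest pair is (28, -26) and (23, -23) with Euclidean distance 5.831. For 9 points, brute-force pairwise comparison is shown above. For large n, the divide-and-conquer algorithm (sort by x, recurse on halves, check the dividing strip) achieves O(n log n).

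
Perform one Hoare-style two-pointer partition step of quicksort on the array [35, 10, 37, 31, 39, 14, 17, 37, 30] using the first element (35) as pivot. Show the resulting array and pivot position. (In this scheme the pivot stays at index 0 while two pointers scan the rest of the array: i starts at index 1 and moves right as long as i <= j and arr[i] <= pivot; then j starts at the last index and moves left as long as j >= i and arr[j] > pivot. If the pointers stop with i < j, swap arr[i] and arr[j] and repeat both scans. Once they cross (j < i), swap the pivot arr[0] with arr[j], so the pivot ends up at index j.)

Hoare-style two-pointer partition with pivot = 35:

Initial array: [35, 10, 37, 31, 39, 14, 17, 37, 30]

Pointers start at i = 1, j = 8.
i stops at index 2 (arr[2]=37 > 35), j stops at index 8 (arr[8]=30 <= 35): swap arr[2] and arr[8], array becomes [35, 10, 30, 31, 39, 14, 17, 37, 37]
i stops at index 4 (arr[4]=39 > 35), j stops at index 6 (arr[6]=17 <= 35): swap arr[4] and arr[6], array becomes [35, 10, 30, 31, 17, 14, 39, 37, 37]
i ends at 6, j ends at 5: the pointers have crossed (j < i), so scanning stops.

Swap pivot arr[0] with arr[5] to place pivot at position 5: [14, 10, 30, 31, 17, 35, 39, 37, 37]
Pivot position: 5

After partitioning with pivot 35, the array becomes [14, 10, 30, 31, 17, 35, 39, 37, 37]. The pivot is placed at index 5. All elements to the left of the pivot are <= 35, and all elements to the right are > 35.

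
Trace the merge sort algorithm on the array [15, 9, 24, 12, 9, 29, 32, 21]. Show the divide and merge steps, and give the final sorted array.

Merge sort trace:

Split: [15, 9, 24, 12, 9, 29, 32, 21] -> [15, 9, 24, 12] and [9, 29, 32, 21]
  Split: [15, 9, 24, 12] -> [15, 9] and [24, 12]
    Split: [15, 9] -> [15] and [9]
    Merge: [15] + [9] -> [9, 15]
    Split: [24, 12] -> [24] and [12]
    Merge: [24] + [12] -> [12, 24]
  Merge: [9, 15] + [12, 24] -> [9, 12, 15, 24]
  Split: [9, 29, 32, 21] -> [9, 29] and [32, 21]
    Split: [9, 29] -> [9] and [29]
    Merge: [9] + [29] -> [9, 29]
    Split: [32, 21] -> [32] and [21]
    Merge: [32] + [21] -> [21, 32]
  Merge: [9, 29] + [21, 32] -> [9, 21, 29, 32]
Merge: [9, 12, 15, 24] + [9, 21, 29, 32] -> [9, 9, 12, 15, 21, 24, 29, 32]

Final sorted array: [9, 9, 12, 15, 21, 24, 29, 32]

The merge sort proceeds by recursively splitting the array and merging sorted halves.
After all merges, the sorted array is [9, 9, 12, 15, 21, 24, 29, 32].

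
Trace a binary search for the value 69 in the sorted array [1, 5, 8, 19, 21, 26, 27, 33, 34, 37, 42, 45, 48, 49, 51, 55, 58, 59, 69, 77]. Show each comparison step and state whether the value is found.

Binary search for 69 in [1, 5, 8, 19, 21, 26, 27, 33, 34, 37, 42, 45, 48, 49, 51, 55, 58, 59, 69, 77]:

lo=0, hi=19, mid=9, arr[mid]=37 -> 37 < 69, search right half
lo=10, hi=19, mid=14, arr[mid]=51 -> 51 < 69, search right half
lo=15, hi=19, mid=17, arr[mid]=59 -> 59 < 69, search right half
lo=18, hi=19, mid=18, arr[mid]=69 -> Found target at index 18!

Binary search finds 69 at index 18 after 4 comparisons. The search repeatedly halves the search space by comparing with the middle element.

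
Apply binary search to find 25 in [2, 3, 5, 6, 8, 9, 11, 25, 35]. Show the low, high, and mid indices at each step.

Binary search for 25 in [2, 3, 5, 6, 8, 9, 11, 25, 35]:

lo=0, hi=8, mid=4, arr[mid]=8 -> 8 < 25, search right half
lo=5, hi=8, mid=6, arr[mid]=11 -> 11 < 25, search right half
lo=7, hi=8, mid=7, arr[mid]=25 -> Found target at index 7!

Binary search finds 25 at index 7 after 3 comparisons. The search repeatedly halves the search space by comparing with the middle element.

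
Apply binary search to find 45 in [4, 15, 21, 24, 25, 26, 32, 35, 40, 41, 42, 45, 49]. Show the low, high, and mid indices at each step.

Binary search for 45 in [4, 15, 21, 24, 25, 26, 32, 35, 40, 41, 42, 45, 49]:

lo=0, hi=12, mid=6, arr[mid]=32 -> 32 < 45, search right half
lo=7, hi=12, mid=9, arr[mid]=41 -> 41 < 45, search right half
lo=10, hi=12, mid=11, arr[mid]=45 -> Found target at index 11!

Binary search finds 45 at index 11 after 3 comparisons. The search repeatedly halves the search space by comparing with the middle element.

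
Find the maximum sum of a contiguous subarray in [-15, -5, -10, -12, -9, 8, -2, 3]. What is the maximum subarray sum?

Using Kadane's algorithm on [-15, -5, -10, -12, -9, 8, -2, 3]:

Scanning through the array:
Position 1 (value -5): max_ending_here = -5, max_so_far = -5
Position 2 (value -10): max_ending_here = -10, max_so_far = -5
Position 3 (value -12): max_ending_here = -12, max_so_far = -5
Position 4 (value -9): max_ending_here = -9, max_so_far = -5
Position 5 (value 8): max_ending_here = 8, max_so_far = 8
Position 6 (value -2): max_ending_here = 6, max_so_far = 8
Position 7 (value 3): max_ending_here = 9, max_so_far = 9

Maximum subarray: [8, -2, 3]
Maximum sum: 9

The maximum subarray is [8, -2, 3] with sum 9. This subarray runs from index 5 to index 7.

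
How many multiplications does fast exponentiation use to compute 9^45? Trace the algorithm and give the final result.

Computing 9^45 by squaring (build up from 9^1; each line after the first costs one multiplication):

9^1 = 9
9^2 = (9^1)^2 = 9^2 = 81
9^4 = (9^2)^2 = 81^2 = 6561
9^5 = 9 * 9^4 = 9 * 6561 = 59049
9^10 = (9^5)^2 = 59049^2 = 3486784401
9^11 = 9 * 9^10 = 9 * 3486784401 = 31381059609
9^22 = (9^11)^2 = 31381059609^2 = 984770902183611232881
9^44 = (9^22)^2 = 984770902183611232881^2 = 969773729787523602876821942164080815560161
9^45 = 9 * 9^44 = 9 * 969773729787523602876821942164080815560161 = 8727963568087712425891397479476727340041449

Result: 8727963568087712425891397479476727340041449
Multiplications needed: 8 (8 lines after 9^1)

9^45 = 8727963568087712425891397479476727340041449. Using exponentiation by squaring, this requires 8 multiplications. The key idea: if the exponent is even, square the half-power; if odd, multiply by the base once.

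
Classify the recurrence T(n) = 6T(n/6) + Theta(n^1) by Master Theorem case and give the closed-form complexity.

Master Theorem for T(n) = 6T(n/6) + O(n^1):

a = 6, b = 6, c = 1
log_b(a) = log_6(6) = 1.0000

Case 2: c = 1 = log_6(6) = 1.0000
T(n) = O(n^1 log n) = O(n log n)

For T(n) = 6T(n/6) + O(n^1): log_6(6) = 1.0000. This is Case 2 of the Master Theorem (c = log_b(a), equal work at all levels), giving O(n log n).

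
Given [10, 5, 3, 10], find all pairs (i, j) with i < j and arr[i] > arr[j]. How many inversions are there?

Finding inversions in [10, 5, 3, 10]:

(0, 1): arr[0]=10 > arr[1]=5
(0, 2): arr[0]=10 > arr[2]=3
(1, 2): arr[1]=5 > arr[2]=3

Total inversions: 3

The array has 3 inversion(s): (0,1), (0,2), (1,2). Each pair (i,j) satisfies i < j and arr[i] > arr[j].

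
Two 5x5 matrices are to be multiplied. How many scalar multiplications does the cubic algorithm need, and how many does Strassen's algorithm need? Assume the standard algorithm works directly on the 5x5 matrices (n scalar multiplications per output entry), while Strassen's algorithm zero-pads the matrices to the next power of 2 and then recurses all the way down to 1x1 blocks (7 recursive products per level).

Matrix multiplication for 5x5 matrices:

Strassen's algorithm requires power-of-2 dimensions. Pad 5x5 to 8x8 (next power of 2).

Standard algorithm: 5^3 = 125 multiplications
Strassen's algorithm: 7^(log2(8)) = 7^3 = 343 multiplications
Difference: 125 - 343 = -218 (Strassen uses MORE here due to padding overhead — for small or just-over-power-of-2 n, padding can outweigh the per-level savings)

Standard: 125 multiplications (5^3). Strassen: 343 multiplications (7^3, after padding to 8x8). Strassen reduces 8 recursive multiplications to 7 at each level.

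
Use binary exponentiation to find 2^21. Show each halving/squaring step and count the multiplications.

Computing 2^21 by squaring (build up from 2^1; each line after the first costs one multiplication):

2^1 = 2
2^2 = (2^1)^2 = 2^2 = 4
2^4 = (2^2)^2 = 4^2 = 16
2^5 = 2 * 2^4 = 2 * 16 = 32
2^10 = (2^5)^2 = 32^2 = 1024
2^20 = (2^10)^2 = 1024^2 = 1048576
2^21 = 2 * 2^20 = 2 * 1048576 = 2097152

Result: 2097152
Multiplications needed: 6 (6 lines after 2^1)

2^21 = 2097152. Using exponentiation by squaring, this requires 6 multiplications. The key idea: if the exponent is even, square the half-power; if odd, multiply by the base once.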